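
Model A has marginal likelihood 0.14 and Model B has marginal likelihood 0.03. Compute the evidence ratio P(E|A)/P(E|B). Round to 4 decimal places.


Evidence ratio = P(E|A) / P(E|B)
= 0.14 / 0.03
= 4.6667

4.6667


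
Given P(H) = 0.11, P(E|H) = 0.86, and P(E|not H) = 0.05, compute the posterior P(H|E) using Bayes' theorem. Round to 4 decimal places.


By Bayes' theorem: P(H|E) = P(E|H)*P(H) / P(E)
P(E) = P(E|H)*P(H) + P(E|not H)*P(not H)
P(E) = 0.86*0.11 + 0.05*0.89 = 0.1391
P(H|E) = 0.86*0.11 / 0.1391 = 0.6801

0.6801


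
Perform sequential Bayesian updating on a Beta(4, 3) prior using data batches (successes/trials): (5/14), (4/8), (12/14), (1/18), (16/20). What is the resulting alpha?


Accumulate successes: 38
Posterior alpha = prior alpha + sum of successes
= 4 + 38 = 42

42


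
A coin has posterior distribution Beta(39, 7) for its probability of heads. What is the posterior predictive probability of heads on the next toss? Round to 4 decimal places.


Posterior predictive = E[theta] = alpha/(alpha+beta)
= 39/46
= 0.8478

0.8478


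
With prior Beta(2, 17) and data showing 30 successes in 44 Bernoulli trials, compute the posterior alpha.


Conjugate update: alpha_posterior = alpha_prior + k
= 2 + 30 = 32

32


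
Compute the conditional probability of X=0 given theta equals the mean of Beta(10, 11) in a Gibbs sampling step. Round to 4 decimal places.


Mean of Beta(10, 11) = 0.4762
P(X=0 | theta=0.4762) = 0.5238

0.5238


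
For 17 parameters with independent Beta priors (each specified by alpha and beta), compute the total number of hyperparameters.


A Beta prior has 2 hyperparameters per parameter.
Total = 17 * 2 = 34

34


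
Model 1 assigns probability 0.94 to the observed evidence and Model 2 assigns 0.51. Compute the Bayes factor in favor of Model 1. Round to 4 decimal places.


BF = P(data|M1) / P(data|M2)
= 0.94 / 0.51 = 1.8431

1.8431


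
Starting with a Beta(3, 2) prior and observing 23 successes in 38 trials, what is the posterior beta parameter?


Posterior beta = prior beta + failures
Failures = 38 - 23 = 15
beta_post = 2 + 15 = 17

17


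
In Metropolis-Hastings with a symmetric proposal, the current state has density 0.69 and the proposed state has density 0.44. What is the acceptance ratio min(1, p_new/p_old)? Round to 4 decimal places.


Ratio = p_new / p_old = 0.44 / 0.69 = 0.6377
Acceptance = min(1, 0.6377) = 0.6377

0.6377


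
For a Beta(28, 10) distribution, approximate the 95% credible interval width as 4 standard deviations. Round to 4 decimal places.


Variance of Beta(a,b) = ab / ((a+b)^2 * (a+b+1))
= 28*10 / ((38)^2 * 39)
= 0.005
SD = sqrt(0.005) = 0.0705
Width = 4 * SD = 0.282

0.282


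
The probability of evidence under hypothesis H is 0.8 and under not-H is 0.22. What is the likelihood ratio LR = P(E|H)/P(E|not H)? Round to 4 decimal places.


LR = 0.8 / 0.22
= 3.6364

3.6364


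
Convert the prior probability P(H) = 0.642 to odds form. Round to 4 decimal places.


P(not H) = 1 - 0.642 = 0.358
Odds = 0.642 / 0.358 = 1.7933

1.7933


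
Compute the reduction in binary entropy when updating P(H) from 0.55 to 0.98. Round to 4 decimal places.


H_before = -p*log2(p) - (1-p)*log2(1-p) for p=0.55: 0.9928
H_after for p=0.98: 0.1414
Reduction = 0.9928 - 0.1414 = 0.8513

0.8513


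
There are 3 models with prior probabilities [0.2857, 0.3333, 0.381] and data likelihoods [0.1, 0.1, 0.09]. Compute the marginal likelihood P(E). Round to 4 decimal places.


P(E) = sum over models of P(M_i) * P(E|M_i)
= 0.2857*0.1 + 0.3333*0.1 + 0.381*0.09
= 0.0962

0.0962


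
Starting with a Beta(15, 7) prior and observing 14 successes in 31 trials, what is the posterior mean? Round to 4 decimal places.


Posterior parameters: alpha = 15 + 14 = 29
beta = 7 + 17 = 24
Posterior mean = alpha / (alpha + beta) = 29 / 53
= 0.5472

0.5472


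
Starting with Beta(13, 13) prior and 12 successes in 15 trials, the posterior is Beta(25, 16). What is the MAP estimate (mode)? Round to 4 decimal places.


The mode of Beta(a, b) when a > 1 and b > 1 is (a-1)/(a+b-2)
= (25 - 1) / (25 + 16 - 2)
= 24 / 39
= 0.6154

0.6154


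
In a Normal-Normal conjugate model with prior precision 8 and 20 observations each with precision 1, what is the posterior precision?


Posterior precision = prior precision + n * observation precision
= 8 + 20 * 1
= 8 + 20 = 28

28


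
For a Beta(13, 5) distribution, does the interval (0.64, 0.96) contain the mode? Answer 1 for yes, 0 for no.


Mode of Beta(a,b) = (a-1)/(a+b-2)
= (13-1)/(13+5-2) = 0.75
Check: 0.64 <= 0.75 <= 0.96?
Result: 1

1


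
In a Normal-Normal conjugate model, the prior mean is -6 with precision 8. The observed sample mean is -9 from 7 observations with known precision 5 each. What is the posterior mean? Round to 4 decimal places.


Posterior precision = tau0 + n*tau = 8 + 7*5 = 43
Posterior mean = (tau0*mu0 + n*tau*xbar) / posterior_precision
= (8*-6 + 7*5*-9) / 43
= -363 / 43 = -8.4419

-8.4419


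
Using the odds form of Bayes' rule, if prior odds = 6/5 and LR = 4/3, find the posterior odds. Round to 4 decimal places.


Bayes' rule in odds form: posterior odds = prior odds * LR
= (6 * 4) / (5 * 3)
= 24/15 = 1.6

1.6


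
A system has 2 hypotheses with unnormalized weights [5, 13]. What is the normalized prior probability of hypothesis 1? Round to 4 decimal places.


The normalized prior is the weight divided by the total.
Total weight = 18
P(H1) = 5 / 18 = 0.2778

0.2778


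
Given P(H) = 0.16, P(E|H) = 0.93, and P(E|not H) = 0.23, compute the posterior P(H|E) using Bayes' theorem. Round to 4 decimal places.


By Bayes' theorem: P(H|E) = P(E|H)*P(H) / P(E)
P(E) = P(E|H)*P(H) + P(E|not H)*P(not H)
P(E) = 0.93*0.16 + 0.23*0.84 = 0.342
P(H|E) = 0.93*0.16 / 0.342 = 0.4351

0.4351


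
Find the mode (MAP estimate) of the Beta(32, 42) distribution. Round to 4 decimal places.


For Beta(a,b) with a,b > 1:
Mode = (a-1)/(a+b-2) = (32-1)/(74-2)
= 31/72 = 0.4306

0.4306


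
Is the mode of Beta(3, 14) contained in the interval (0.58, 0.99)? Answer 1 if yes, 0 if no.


Mode = (a-1)/(a+b-2) = 2/15 = 0.1333
Interval: (0.58, 0.99)
Contains mode? 0

0


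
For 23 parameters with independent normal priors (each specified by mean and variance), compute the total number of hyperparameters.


A normal prior has 2 hyperparameters per parameter.
Total = 23 * 2 = 46

46


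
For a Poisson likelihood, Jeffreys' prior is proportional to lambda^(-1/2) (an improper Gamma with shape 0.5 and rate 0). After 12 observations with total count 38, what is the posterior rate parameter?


Jeffreys' prior for Poisson is proportional to lambda^(-1/2).
Posterior is Gamma(0.5 + S, 0 + n) = Gamma(0.5 + 38, 12).
Posterior rate = 0 + n = 12

12.0


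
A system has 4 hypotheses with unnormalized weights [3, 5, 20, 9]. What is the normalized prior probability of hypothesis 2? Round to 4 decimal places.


The normalized prior is the weight divided by the total.
Total weight = 37
P(H2) = 5 / 37 = 0.1351

0.1351


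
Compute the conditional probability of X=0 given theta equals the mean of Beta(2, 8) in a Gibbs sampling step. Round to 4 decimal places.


Mean of Beta(2, 8) = 0.2
P(X=0 | theta=0.2) = 0.8

0.8


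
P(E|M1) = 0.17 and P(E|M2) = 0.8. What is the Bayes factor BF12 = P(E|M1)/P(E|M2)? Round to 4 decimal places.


Bayes factor BF12 = P(E|M1) / P(E|M2)
= 0.17 / 0.8
= 0.2125

0.2125


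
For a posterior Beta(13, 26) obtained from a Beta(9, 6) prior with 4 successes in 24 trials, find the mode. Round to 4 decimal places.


Mode = (alpha - 1) / (alpha + beta - 2)
= 12 / 37
= 0.3243

0.3243


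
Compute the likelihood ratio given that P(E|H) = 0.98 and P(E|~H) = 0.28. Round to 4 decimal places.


LR = P(E|H) / P(E|~H)
= 0.98 / 0.28 = 3.5

3.5


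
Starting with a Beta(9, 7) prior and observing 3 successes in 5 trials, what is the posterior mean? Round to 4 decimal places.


Posterior parameters: alpha = 9 + 3 = 12
beta = 7 + 2 = 9
Posterior mean = alpha / (alpha + beta) = 12 / 21
= 0.5714

0.5714


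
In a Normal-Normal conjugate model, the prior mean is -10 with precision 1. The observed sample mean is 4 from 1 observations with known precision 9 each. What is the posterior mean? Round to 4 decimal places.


Posterior precision = tau0 + n*tau = 1 + 1*9 = 10
Posterior mean = (tau0*mu0 + n*tau*xbar) / posterior_precision
= (1*-10 + 1*9*4) / 10
= 26 / 10 = 2.6

2.6


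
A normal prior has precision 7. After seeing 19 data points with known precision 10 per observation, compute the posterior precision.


In the conjugate normal model, precisions add:
tau_posterior = tau_prior + n * tau_data
= 7 + 19*10 = 197

197


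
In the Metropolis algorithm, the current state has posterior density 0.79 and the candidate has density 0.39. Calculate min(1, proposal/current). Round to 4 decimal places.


Ratio = 0.39/0.79 = 0.4937
Acceptance probability = min(1, 0.4937)
= 0.4937

0.4937


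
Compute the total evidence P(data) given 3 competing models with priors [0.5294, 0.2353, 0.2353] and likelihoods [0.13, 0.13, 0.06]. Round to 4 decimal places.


Marginal likelihood = sum P(model_i) * P(data|model_i)
Model 1: 0.5294 * 0.13 = 0.0688
Model 2: 0.2353 * 0.13 = 0.0306
Model 3: 0.2353 * 0.06 = 0.0141
Total = 0.1135

0.1135


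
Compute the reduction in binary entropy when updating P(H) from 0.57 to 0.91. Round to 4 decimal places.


H_before = -p*log2(p) - (1-p)*log2(1-p) for p=0.57: 0.9858
H_after for p=0.91: 0.4365
Reduction = 0.9858 - 0.4365 = 0.5493

0.5493


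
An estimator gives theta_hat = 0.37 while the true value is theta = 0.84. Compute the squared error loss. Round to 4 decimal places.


The squared error loss is (theta_hat - theta)^2
= (0.37 - 0.84)^2
= (-0.47)^2 = 0.2209

0.2209


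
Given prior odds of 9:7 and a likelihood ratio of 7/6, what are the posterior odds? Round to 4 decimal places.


Posterior odds = prior odds * LR
Prior odds = 9/7 = 1.2857
LR = 7/6 = 1.1667
Posterior odds = 1.2857 * 1.1667 = 1.5

1.5


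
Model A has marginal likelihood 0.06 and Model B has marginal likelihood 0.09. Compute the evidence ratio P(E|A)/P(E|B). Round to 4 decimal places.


Evidence ratio = P(E|A) / P(E|B)
= 0.06 / 0.09
= 0.6667

0.6667


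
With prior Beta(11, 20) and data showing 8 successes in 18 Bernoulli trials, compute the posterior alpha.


Conjugate update: alpha_posterior = alpha_prior + k
= 11 + 8 = 19

19


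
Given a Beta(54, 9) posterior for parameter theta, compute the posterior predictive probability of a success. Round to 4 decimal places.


For a Beta-Bernoulli model, the predictive probability is the mean:
P(success) = 54/(54+9) = 54/63 = 0.8571

0.8571


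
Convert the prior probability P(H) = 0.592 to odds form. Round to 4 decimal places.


P(not H) = 1 - 0.592 = 0.408
Odds = 0.592 / 0.408 = 1.451

1.451


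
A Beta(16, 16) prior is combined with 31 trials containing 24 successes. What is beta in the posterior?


In conjugate updating:
beta_posterior = beta_prior + (n - k)
= 16 + (31 - 24)
= 16 + 7 = 23

23


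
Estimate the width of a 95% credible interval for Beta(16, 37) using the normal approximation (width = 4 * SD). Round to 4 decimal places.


For Beta(a,b): Var = ab/((a+b)^2(a+b+1))
Var = 0.0039, SD = 0.0625
Approximate 95% CI width = 4 * 0.0625 = 0.2499

0.2499


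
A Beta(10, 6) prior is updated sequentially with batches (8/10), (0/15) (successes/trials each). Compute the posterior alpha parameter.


Sequential conjugate updating is equivalent to a single batch update.
Total successes across all batches = 8
alpha_posterior = alpha_prior + total_successes = 10 + 8
= 18

18


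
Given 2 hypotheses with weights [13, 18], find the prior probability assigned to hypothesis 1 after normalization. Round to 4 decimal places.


To normalize, divide each weight by the sum of all weights.
Sum = 31
Prior(H1) = 13/31 = 0.4194

0.4194


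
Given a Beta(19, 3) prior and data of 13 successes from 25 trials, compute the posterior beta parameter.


Number of failures = 25 - 13 = 12
Posterior beta = 3 + 12 = 15

15


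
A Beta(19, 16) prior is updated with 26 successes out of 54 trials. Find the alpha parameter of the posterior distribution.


In the Beta-Binomial conjugate update:
alpha_post = alpha_prior + successes
= 19 + 26
= 45

45


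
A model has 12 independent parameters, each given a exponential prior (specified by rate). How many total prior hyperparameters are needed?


Each exponential prior needs 1 hyperparameter (rate).
Total = 1 * 12 = 12

12


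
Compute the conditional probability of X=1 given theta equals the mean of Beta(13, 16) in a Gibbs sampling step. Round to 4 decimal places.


Mean of Beta(13, 16) = 0.4483
P(X=1 | theta=0.4483) = 0.4483

0.4483


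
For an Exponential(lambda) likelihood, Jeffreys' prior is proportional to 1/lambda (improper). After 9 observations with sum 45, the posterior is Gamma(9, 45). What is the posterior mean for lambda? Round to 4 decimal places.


Posterior = Gamma(n, sum_x) = Gamma(9, 45)
Posterior mean = shape/rate = 9/45
= 0.2

0.2


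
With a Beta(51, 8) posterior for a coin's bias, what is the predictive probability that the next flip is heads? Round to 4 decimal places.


The predictive probability equals the posterior mean.
P(next = heads) = alpha / (alpha + beta)
= 51 / 59 = 0.8644

0.8644


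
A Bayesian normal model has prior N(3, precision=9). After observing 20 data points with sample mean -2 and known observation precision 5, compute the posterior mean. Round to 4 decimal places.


Posterior mean = (prior_precision * prior_mean + n * data_precision * data_mean) / (prior_precision + n * data_precision)
Numerator = 9*3 + 20*5*-2 = -173
Denominator = 9 + 20*5 = 109
Posterior mean = -1.5872

-1.5872


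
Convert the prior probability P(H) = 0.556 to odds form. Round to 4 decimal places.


P(not H) = 1 - 0.556 = 0.444
Odds = 0.556 / 0.444 = 1.2523

1.2523


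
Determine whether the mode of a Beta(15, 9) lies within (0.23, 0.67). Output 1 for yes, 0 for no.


First find the mode: (a-1)/(a+b-2) = 0.6364
Is 0.6364 in (0.23, 0.67)? 1

1


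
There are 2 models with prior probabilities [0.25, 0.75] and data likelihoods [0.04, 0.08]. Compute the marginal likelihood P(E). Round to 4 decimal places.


P(E) = sum over models of P(M_i) * P(E|M_i)
= 0.25*0.04 + 0.75*0.08
= 0.07

0.07


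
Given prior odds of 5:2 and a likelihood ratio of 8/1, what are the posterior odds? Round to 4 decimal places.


Posterior odds = prior odds * LR
Prior odds = 5/2 = 2.5
LR = 8/1 = 8.0
Posterior odds = 2.5 * 8.0 = 20.0

20.0


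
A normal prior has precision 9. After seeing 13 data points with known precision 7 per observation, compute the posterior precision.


In the conjugate normal model, precisions add:
tau_posterior = tau_prior + n * tau_data
= 9 + 13*7 = 100

100


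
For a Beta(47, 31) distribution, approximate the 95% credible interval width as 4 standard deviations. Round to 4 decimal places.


Variance of Beta(a,b) = ab / ((a+b)^2 * (a+b+1))
= 47*31 / ((78)^2 * 79)
= 0.003
SD = sqrt(0.003) = 0.0551
Width = 4 * SD = 0.2202

0.2202


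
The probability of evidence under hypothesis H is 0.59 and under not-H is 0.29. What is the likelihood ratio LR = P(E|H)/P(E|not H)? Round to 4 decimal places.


LR = 0.59 / 0.29
= 2.0345

2.0345


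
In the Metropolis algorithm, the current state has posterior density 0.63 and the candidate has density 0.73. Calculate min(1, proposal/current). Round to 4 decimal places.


Ratio = 0.73/0.63 = 1.1587
Acceptance probability = min(1, 1.1587)
= 1.0

1.0


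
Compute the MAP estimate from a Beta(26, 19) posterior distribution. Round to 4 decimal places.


MAP = mode of Beta distribution
= (alpha - 1)/(alpha + beta - 2)
= (26-1)/(26+19-2)
= 25/43 = 0.5814

0.5814


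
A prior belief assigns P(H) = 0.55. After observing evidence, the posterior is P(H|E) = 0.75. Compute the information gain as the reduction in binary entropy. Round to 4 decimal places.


H(prior) = -0.55*log2(0.55) - 0.45*log2(0.45)
= 0.9928
H(post) = -0.75*log2(0.75) - 0.25*log2(0.25)
= 0.8113
IG = 0.9928 - 0.8113 = 0.1815

0.1815


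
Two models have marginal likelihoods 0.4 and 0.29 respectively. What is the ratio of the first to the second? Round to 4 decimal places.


Evidence ratio = 0.4 / 0.29
= 1.3793

1.3793


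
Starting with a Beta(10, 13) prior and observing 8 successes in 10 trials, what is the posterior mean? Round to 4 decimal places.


Posterior parameters: alpha = 10 + 8 = 18
beta = 13 + 2 = 15
Posterior mean = alpha / (alpha + beta) = 18 / 33
= 0.5455

0.5455


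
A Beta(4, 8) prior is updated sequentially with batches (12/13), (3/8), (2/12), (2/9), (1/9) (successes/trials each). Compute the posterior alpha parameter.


Sequential conjugate updating is equivalent to a single batch update.
Total successes across all batches = 20
alpha_posterior = alpha_prior + total_successes = 4 + 20
= 24

24


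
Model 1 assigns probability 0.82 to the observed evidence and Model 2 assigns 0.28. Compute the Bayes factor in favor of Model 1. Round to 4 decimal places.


BF = P(data|M1) / P(data|M2)
= 0.82 / 0.28 = 2.9286

2.9286


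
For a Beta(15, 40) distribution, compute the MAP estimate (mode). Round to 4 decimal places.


MAP = mode = (a-1)/(a+b-2)
= (15-1)/(15+40-2)
= 14/53 = 0.2642

0.2642


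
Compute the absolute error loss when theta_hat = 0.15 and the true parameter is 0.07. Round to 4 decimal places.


L = |theta_hat - theta_true|
= |0.15 - 0.07| = 0.08

0.08


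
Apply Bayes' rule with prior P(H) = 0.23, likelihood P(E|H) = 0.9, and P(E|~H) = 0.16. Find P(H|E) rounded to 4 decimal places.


Step 1: Compute marginal P(E) = P(E|H)P(H) + P(E|~H)P(~H)
= 0.9*0.23 + 0.16*0.77 = 0.3302
Step 2: P(H|E) = P(E|H)P(H)/P(E) = 0.207/0.3302
= 0.6269

0.6269


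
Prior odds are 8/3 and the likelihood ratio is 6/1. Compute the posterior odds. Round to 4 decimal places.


Posterior odds = prior odds * likelihood ratio
= (8/3) * (6/1)
= 48 / 3
= 16.0

16.0


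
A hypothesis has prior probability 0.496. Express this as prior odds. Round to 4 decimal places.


Odds = P(H) / P(not H) = 0.496 / 0.504
= 0.9841

0.9841


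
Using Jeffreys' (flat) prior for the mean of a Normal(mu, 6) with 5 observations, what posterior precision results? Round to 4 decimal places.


Flat prior means prior precision is 0.
Posterior precision = n / sigma^2 = 5/6 = 0.8333

0.8333


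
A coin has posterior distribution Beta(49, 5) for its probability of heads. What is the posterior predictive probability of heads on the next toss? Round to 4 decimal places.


Posterior predictive = E[theta] = alpha/(alpha+beta)
= 49/54
= 0.9074

0.9074


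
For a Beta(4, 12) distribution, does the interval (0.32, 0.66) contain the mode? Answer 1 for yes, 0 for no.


Mode of Beta(a,b) = (a-1)/(a+b-2)
= (4-1)/(4+12-2) = 0.2143
Check: 0.32 <= 0.2143 <= 0.66?
Result: 0

0


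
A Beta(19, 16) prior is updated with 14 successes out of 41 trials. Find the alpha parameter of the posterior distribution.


In the Beta-Binomial conjugate update:
alpha_post = alpha_prior + successes
= 19 + 14
= 33

33


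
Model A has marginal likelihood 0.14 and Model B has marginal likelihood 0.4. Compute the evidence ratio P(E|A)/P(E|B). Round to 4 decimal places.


Evidence ratio = P(E|A) / P(E|B)
= 0.14 / 0.4
= 0.35

0.35


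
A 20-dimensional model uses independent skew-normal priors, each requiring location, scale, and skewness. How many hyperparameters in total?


Per parameter: 3 (location, scale, and skewness).
Total = 20 * 3 = 60

60


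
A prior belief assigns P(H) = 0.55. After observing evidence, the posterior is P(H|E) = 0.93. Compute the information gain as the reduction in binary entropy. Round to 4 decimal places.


H(prior) = -0.55*log2(0.55) - 0.45*log2(0.45)
= 0.9928
H(post) = -0.93*log2(0.93) - 0.07*log2(0.07)
= 0.3659
IG = 0.9928 - 0.3659 = 0.6269

0.6269


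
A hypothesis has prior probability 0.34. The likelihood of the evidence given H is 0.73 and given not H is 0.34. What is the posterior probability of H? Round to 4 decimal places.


Using Bayes' theorem:
P(E) = 0.34 * 0.73 + 0.66 * 0.34
P(E) = 0.4726
P(H|E) = (0.34 * 0.73) / 0.4726 = 0.5252

0.5252


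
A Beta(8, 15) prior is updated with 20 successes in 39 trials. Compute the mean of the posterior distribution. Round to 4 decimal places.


After update: Beta(28, 34)
Mean = 28 / (28 + 34) = 28 / 62
= 0.4516

0.4516


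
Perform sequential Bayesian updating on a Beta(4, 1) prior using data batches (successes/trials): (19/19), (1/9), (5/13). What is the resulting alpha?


Accumulate successes: 25
Posterior alpha = prior alpha + sum of successes
= 4 + 25 = 29

29


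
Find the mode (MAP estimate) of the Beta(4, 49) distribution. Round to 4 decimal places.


For Beta(a,b) with a,b > 1:
Mode = (a-1)/(a+b-2) = (4-1)/(53-2)
= 3/51 = 0.0588

0.0588


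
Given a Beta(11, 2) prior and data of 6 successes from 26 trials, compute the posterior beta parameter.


Number of failures = 26 - 6 = 20
Posterior beta = 2 + 20 = 22

22


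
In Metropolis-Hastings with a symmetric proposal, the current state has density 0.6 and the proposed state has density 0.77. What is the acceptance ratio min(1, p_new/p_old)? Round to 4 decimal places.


Ratio = p_new / p_old = 0.77 / 0.6 = 1.2833
Acceptance = min(1, 1.2833) = 1.0

1.0


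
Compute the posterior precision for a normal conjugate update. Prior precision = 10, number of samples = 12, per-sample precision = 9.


tau_post = tau_0 + n * tau
= 10 + 12 * 9 = 118

118


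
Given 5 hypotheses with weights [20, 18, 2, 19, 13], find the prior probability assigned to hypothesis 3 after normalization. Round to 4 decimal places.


To normalize, divide each weight by the sum of all weights.
Sum = 72
Prior(H3) = 2/72 = 0.0278

0.0278


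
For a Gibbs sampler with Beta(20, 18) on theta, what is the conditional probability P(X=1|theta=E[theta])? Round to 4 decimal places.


E[theta] = 20/(20+18) = 0.5263
P(X=1|theta) = theta = 0.5263

0.5263


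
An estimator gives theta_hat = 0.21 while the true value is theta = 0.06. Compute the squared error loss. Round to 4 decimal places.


The squared error loss is (theta_hat - theta)^2
= (0.21 - 0.06)^2
= (0.15)^2 = 0.0225

0.0225


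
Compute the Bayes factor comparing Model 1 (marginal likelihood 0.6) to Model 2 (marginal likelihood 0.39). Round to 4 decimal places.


BF12 = marginal likelihood of M1 / marginal likelihood of M2
= 0.6/0.39
= 1.5385

1.5385


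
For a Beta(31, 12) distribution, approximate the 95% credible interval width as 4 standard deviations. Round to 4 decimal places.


Variance of Beta(a,b) = ab / ((a+b)^2 * (a+b+1))
= 31*12 / ((43)^2 * 44)
= 0.0046
SD = sqrt(0.0046) = 0.0676
Width = 4 * SD = 0.2705

0.2705


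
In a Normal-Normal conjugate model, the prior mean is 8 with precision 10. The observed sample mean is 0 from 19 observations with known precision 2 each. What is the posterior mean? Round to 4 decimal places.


Posterior precision = tau0 + n*tau = 10 + 19*2 = 48
Posterior mean = (tau0*mu0 + n*tau*xbar) / posterior_precision
= (10*8 + 19*2*0) / 48
= 80 / 48 = 1.6667

1.6667


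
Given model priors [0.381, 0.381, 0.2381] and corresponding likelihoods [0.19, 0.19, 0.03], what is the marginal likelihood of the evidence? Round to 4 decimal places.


P(E) = sum_i P(M_i) P(E|M_i)
= 0.0724 + 0.0724 + 0.0071
= 0.1519

0.1519


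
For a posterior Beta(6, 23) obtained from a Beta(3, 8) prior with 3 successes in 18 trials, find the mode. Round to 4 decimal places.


Mode = (alpha - 1) / (alpha + beta - 2)
= 5 / 27
= 0.1852

0.1852


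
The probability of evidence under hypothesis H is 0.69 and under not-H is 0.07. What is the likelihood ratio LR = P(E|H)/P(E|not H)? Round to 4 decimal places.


LR = 0.69 / 0.07
= 9.8571

9.8571


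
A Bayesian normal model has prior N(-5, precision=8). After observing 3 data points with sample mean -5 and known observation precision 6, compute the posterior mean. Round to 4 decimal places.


Posterior mean = (prior_precision * prior_mean + n * data_precision * data_mean) / (prior_precision + n * data_precision)
Numerator = 8*-5 + 3*6*-5 = -130
Denominator = 8 + 3*6 = 26
Posterior mean = -5.0

-5.0


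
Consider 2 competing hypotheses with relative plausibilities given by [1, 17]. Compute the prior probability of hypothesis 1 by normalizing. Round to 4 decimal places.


Sum of weights = 1 + 17 = 18
Normalized prior for H1 = 1 / 18
= 0.0556

0.0556


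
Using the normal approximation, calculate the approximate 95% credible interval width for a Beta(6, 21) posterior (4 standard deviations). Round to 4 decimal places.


Var(Beta) = 6*21/(27^2 * 28) = 0.0062
SD = 0.0786
Width ~ 4*SD = 0.3143

0.3143


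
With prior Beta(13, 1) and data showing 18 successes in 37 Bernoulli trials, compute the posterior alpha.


Conjugate update: alpha_posterior = alpha_prior + k
= 13 + 18 = 31

31


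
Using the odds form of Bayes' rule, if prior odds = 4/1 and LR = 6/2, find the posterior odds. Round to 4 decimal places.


Bayes' rule in odds form: posterior odds = prior odds * LR
= (4 * 6) / (1 * 2)
= 24/2 = 12.0

12.0


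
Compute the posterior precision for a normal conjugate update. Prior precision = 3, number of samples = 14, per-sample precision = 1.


tau_post = tau_0 + n * tau
= 3 + 14 * 1 = 17

17


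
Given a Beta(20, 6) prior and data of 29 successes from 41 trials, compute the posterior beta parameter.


Number of failures = 41 - 29 = 12
Posterior beta = 6 + 12 = 18

18


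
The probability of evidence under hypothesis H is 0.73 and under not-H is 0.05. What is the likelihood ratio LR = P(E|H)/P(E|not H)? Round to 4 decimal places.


LR = 0.73 / 0.05
= 14.6

14.6


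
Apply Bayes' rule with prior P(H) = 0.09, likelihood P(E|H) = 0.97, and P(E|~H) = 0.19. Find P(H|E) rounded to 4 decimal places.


Step 1: Compute marginal P(E) = P(E|H)P(H) + P(E|~H)P(~H)
= 0.97*0.09 + 0.19*0.91 = 0.2602
Step 2: P(H|E) = P(E|H)P(H)/P(E) = 0.0873/0.2602
= 0.3355

0.3355


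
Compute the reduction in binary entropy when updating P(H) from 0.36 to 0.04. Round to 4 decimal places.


H_before = -p*log2(p) - (1-p)*log2(1-p) for p=0.36: 0.9427
H_after for p=0.04: 0.2423
Reduction = 0.9427 - 0.2423 = 0.7004

0.7004


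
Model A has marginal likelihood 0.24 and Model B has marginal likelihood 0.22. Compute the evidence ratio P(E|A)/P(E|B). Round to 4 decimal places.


Evidence ratio = P(E|A) / P(E|B)
= 0.24 / 0.22
= 1.0909

1.0909


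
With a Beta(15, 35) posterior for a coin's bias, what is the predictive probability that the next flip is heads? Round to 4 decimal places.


The predictive probability equals the posterior mean.
P(next = heads) = alpha / (alpha + beta)
= 15 / 50 = 0.3

0.3


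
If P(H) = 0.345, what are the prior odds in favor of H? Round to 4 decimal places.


Prior odds = P(H) / (1 - P(H))
= 0.345 / 0.655
= 0.5267

0.5267


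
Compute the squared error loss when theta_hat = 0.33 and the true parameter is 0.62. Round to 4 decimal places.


L = (theta_hat - theta_true)^2
= (0.33 - 0.62)^2
= -0.29^2 = 0.0841

0.0841


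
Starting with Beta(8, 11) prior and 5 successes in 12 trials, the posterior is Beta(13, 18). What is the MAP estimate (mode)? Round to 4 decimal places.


The mode of Beta(a, b) when a > 1 and b > 1 is (a-1)/(a+b-2)
= (13 - 1) / (13 + 18 - 2)
= 12 / 29
= 0.4138

0.4138


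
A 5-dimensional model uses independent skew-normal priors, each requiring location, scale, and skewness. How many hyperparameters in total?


Per parameter: 3 (location, scale, and skewness).
Total = 5 * 3 = 15

15


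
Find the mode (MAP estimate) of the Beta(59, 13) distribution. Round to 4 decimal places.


For Beta(a,b) with a,b > 1:
Mode = (a-1)/(a+b-2) = (59-1)/(72-2)
= 58/70 = 0.8286

0.8286


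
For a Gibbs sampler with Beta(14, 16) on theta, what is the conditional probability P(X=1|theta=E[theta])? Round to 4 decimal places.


E[theta] = 14/(14+16) = 0.4667
P(X=1|theta) = theta = 0.4667

0.4667


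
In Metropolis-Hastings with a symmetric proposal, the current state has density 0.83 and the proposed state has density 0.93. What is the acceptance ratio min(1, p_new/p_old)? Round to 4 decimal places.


Ratio = p_new / p_old = 0.93 / 0.83 = 1.1205
Acceptance = min(1, 1.1205) = 1.0

1.0


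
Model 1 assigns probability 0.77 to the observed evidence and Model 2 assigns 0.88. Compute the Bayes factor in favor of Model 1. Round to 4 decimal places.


BF = P(data|M1) / P(data|M2)
= 0.77 / 0.88 = 0.875

0.875


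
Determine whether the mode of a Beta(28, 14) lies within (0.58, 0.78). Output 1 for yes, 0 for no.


First find the mode: (a-1)/(a+b-2) = 0.675
Is 0.675 in (0.58, 0.78)? 1

1


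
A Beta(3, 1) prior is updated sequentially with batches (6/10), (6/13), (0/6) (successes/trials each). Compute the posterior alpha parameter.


Sequential conjugate updating is equivalent to a single batch update.
Total successes across all batches = 12
alpha_posterior = alpha_prior + total_successes = 3 + 12
= 15

15


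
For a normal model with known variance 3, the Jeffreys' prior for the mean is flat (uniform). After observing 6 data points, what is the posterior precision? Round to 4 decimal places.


Jeffreys' prior for normal mean (known variance) is flat.
Prior precision = 0.
Posterior precision = prior_prec + n/sigma^2 = 0 + 6/3
= 2.0

2.0


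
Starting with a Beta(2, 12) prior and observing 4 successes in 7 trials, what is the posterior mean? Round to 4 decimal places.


Posterior parameters: alpha = 2 + 4 = 6
beta = 12 + 3 = 15
Posterior mean = alpha / (alpha + beta) = 6 / 21
= 0.2857

0.2857


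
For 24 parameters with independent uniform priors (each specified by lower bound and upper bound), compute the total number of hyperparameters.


A uniform prior has 2 hyperparameters per parameter.
Total = 24 * 2 = 48

48


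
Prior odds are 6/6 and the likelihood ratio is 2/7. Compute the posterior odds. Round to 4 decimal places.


Posterior odds = prior odds * likelihood ratio
= (6/6) * (2/7)
= 12 / 42
= 0.2857

0.2857


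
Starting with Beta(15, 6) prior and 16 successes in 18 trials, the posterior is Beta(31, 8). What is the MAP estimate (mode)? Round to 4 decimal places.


The mode of Beta(a, b) when a > 1 and b > 1 is (a-1)/(a+b-2)
= (31 - 1) / (31 + 8 - 2)
= 30 / 37
= 0.8108

0.8108


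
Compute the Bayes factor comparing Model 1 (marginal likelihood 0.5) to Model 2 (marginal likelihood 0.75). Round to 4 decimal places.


BF12 = marginal likelihood of M1 / marginal likelihood of M2
= 0.5/0.75
= 0.6667

0.6667


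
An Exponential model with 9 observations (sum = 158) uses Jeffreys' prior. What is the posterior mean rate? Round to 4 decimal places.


Posterior Gamma(9, 158)
E[lambda] = 9/158 = 0.057

0.057


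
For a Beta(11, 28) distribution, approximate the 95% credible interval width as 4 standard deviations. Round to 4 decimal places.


Variance of Beta(a,b) = ab / ((a+b)^2 * (a+b+1))
= 11*28 / ((39)^2 * 40)
= 0.0051
SD = sqrt(0.0051) = 0.0712
Width = 4 * SD = 0.2846

0.2846


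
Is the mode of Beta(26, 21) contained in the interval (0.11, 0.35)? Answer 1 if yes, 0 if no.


Mode = (a-1)/(a+b-2) = 25/45 = 0.5556
Interval: (0.11, 0.35)
Contains mode? 0

0


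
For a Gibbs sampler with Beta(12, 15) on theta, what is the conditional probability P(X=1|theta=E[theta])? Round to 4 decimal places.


E[theta] = 12/(12+15) = 0.4444
P(X=1|theta) = theta = 0.4444

0.4444


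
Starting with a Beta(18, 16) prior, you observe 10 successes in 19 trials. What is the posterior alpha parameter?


For a Beta-Binomial conjugate model:
Posterior alpha = prior alpha + number of successes
= 18 + 10 = 28

28


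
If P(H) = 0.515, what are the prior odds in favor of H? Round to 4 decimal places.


Prior odds = P(H) / (1 - P(H))
= 0.515 / 0.485
= 1.0619

1.0619


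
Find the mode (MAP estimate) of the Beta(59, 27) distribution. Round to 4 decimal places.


For Beta(a,b) with a,b > 1:
Mode = (a-1)/(a+b-2) = (59-1)/(86-2)
= 58/84 = 0.6905

0.6905


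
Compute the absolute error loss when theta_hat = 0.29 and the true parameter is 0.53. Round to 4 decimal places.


L = |theta_hat - theta_true|
= |0.29 - 0.53| = 0.24

0.24


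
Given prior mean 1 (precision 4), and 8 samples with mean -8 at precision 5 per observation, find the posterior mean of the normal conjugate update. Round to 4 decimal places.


The posterior mean is a precision-weighted average of prior and data.
Post. prec. = 4 + 40 = 44
Post. mean = (4 + -320)/44 = -316/44 = -7.1818

-7.1818


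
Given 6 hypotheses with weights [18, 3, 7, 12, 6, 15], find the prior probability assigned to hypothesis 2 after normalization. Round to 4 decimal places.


To normalize, divide each weight by the sum of all weights.
Sum = 61
Prior(H2) = 3/61 = 0.0492

0.0492


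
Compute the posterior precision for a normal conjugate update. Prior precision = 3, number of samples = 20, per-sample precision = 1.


tau_post = tau_0 + n * tau
= 3 + 20 * 1 = 23

23


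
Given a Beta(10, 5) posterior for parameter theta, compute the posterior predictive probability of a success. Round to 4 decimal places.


For a Beta-Bernoulli model, the predictive probability is the mean:
P(success) = 10/(10+5) = 10/15 = 0.6667

0.6667


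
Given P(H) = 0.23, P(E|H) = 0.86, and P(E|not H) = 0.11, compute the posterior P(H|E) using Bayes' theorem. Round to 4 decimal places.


By Bayes' theorem: P(H|E) = P(E|H)*P(H) / P(E)
P(E) = P(E|H)*P(H) + P(E|not H)*P(not H)
P(E) = 0.86*0.23 + 0.11*0.77 = 0.2825
P(H|E) = 0.86*0.23 / 0.2825 = 0.7002

0.7002


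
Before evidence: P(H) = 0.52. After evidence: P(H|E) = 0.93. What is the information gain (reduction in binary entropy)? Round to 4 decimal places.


Prior entropy = 0.9988
Posterior entropy = 0.3659
Information gain = 0.9988 - 0.3659 = 0.6329

0.6329


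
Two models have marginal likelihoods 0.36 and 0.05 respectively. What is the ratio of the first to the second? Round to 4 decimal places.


Evidence ratio = 0.36 / 0.05
= 7.2

7.2


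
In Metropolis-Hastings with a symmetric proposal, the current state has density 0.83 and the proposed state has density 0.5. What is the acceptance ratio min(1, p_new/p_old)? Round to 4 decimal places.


Ratio = p_new / p_old = 0.5 / 0.83 = 0.6024
Acceptance = min(1, 0.6024) = 0.6024

0.6024


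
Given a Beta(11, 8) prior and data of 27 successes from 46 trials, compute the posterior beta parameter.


Number of failures = 46 - 27 = 19
Posterior beta = 8 + 19 = 27

27


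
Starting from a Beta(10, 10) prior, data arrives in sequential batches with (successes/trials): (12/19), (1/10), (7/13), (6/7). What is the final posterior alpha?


In sequential Bayesian updating, we sum all successes.
Total successes = 26
Final alpha = 10 + 26 = 36

36


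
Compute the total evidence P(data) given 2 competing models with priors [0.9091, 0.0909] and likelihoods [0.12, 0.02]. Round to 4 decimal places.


Marginal likelihood = sum P(model_i) * P(data|model_i)
Model 1: 0.9091 * 0.12 = 0.1091
Model 2: 0.0909 * 0.02 = 0.0018
Total = 0.1109

0.1109


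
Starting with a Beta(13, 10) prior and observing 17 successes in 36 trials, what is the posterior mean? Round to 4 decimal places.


Posterior parameters: alpha = 13 + 17 = 30
beta = 10 + 19 = 29
Posterior mean = alpha / (alpha + beta) = 30 / 59
= 0.5085

0.5085


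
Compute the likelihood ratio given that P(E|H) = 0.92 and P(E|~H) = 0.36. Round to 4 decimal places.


LR = P(E|H) / P(E|~H)
= 0.92 / 0.36 = 2.5556

2.5556


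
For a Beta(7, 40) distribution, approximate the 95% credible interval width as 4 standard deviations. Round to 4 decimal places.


Variance of Beta(a,b) = ab / ((a+b)^2 * (a+b+1))
= 7*40 / ((47)^2 * 48)
= 0.0026
SD = sqrt(0.0026) = 0.0514
Width = 4 * SD = 0.2056

0.2056


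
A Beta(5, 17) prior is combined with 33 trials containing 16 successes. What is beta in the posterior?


In conjugate updating:
beta_posterior = beta_prior + (n - k)
= 17 + (33 - 16)
= 17 + 17 = 34

34


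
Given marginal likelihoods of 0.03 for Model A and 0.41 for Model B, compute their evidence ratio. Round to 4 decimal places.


Ratio = ML(A) / ML(B) = 0.03/0.41
= 0.0732

0.0732


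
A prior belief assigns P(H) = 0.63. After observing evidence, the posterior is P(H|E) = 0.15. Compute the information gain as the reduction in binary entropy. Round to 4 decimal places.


H(prior) = -0.63*log2(0.63) - 0.37*log2(0.37)
= 0.9507
H(post) = -0.15*log2(0.15) - 0.85*log2(0.85)
= 0.6098
IG = 0.9507 - 0.6098 = 0.3408

0.3408


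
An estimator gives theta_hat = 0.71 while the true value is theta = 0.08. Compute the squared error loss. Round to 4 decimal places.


The squared error loss is (theta_hat - theta)^2
= (0.71 - 0.08)^2
= (0.63)^2 = 0.3969

0.3969


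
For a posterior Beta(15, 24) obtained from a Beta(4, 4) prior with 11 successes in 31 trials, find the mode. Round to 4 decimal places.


Mode = (alpha - 1) / (alpha + beta - 2)
= 14 / 37
= 0.3784

0.3784


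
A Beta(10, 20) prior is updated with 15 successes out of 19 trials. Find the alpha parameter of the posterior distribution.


In the Beta-Binomial conjugate update:
alpha_post = alpha_prior + successes
= 10 + 15
= 25

25


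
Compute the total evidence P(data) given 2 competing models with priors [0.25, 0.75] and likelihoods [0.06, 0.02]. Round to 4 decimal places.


Marginal likelihood = sum P(model_i) * P(data|model_i)
Model 1: 0.25 * 0.06 = 0.015
Model 2: 0.75 * 0.02 = 0.015
Total = 0.03

0.03


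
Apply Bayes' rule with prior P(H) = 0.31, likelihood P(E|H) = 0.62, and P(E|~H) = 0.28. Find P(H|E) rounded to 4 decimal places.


Step 1: Compute marginal P(E) = P(E|H)P(H) + P(E|~H)P(~H)
= 0.62*0.31 + 0.28*0.69 = 0.3854
Step 2: P(H|E) = P(E|H)P(H)/P(E) = 0.1922/0.3854
= 0.4987

0.4987


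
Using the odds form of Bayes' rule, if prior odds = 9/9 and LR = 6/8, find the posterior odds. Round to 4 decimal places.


Bayes' rule in odds form: posterior odds = prior odds * LR
= (9 * 6) / (9 * 8)
= 54/72 = 0.75

0.75


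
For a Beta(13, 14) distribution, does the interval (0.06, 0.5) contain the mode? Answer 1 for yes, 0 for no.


Mode of Beta(a,b) = (a-1)/(a+b-2)
= (13-1)/(13+14-2) = 0.48
Check: 0.06 <= 0.48 <= 0.5?
Result: 1

1


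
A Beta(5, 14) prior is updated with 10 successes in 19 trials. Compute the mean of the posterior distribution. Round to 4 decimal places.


After update: Beta(15, 23)
Mean = 15 / (15 + 23) = 15 / 38
= 0.3947

0.3947


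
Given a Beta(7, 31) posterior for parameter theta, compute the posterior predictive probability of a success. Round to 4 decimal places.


For a Beta-Bernoulli model, the predictive probability is the mean:
P(success) = 7/(7+31) = 7/38 = 0.1842

0.1842


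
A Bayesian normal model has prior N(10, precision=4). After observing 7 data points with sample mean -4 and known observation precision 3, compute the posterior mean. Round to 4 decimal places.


Posterior mean = (prior_precision * prior_mean + n * data_precision * data_mean) / (prior_precision + n * data_precision)
Numerator = 4*10 + 7*3*-4 = -44
Denominator = 4 + 7*3 = 25
Posterior mean = -1.76

-1.76


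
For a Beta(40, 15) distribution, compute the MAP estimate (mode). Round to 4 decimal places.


MAP = mode = (a-1)/(a+b-2)
= (40-1)/(40+15-2)
= 39/53 = 0.7358

0.7358
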